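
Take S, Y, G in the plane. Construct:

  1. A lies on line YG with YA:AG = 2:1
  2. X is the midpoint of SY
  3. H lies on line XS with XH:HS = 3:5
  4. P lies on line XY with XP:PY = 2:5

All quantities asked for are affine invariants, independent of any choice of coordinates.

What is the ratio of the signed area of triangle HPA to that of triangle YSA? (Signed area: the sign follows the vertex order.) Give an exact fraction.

Set S = (0, 0), Y = (1, 0), G = (0, 1); any affine frame gives the same invariant.
1. A lies on line YG with YA:AG = 2:1 ⇒ A = (1/3, 2/3)
2. X is the midpoint of SY ⇒ X = (1/2, 0)
3. H lies on line XS with XH:HS = 3:5 ⇒ H = (5/16, 0)
4. P lies on line XY with XP:PY = 2:5 ⇒ P = (9/14, 0)
2·[HPA] = 37/168, 2·[YSA] = -2/3
[HPA]:[YSA] = 37/168:-2/3 = -37/112

[HPA]:[YSA] = -37/112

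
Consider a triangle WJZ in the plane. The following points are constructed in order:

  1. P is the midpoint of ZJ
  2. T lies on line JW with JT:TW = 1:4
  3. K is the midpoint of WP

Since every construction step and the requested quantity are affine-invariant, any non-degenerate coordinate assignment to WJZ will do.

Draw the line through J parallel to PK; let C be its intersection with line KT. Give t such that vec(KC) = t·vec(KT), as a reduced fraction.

t = 5/4

Assign W = (0, 0), J = (1, 0), Z = (0, 1) — the answer is frame-independent, so this choice is without loss of generality.
1. P is the midpoint of ZJ ⇒ P = (1/2, 1/2)
2. T lies on line JW with JT:TW = 1:4 ⇒ T = (4/5, 0)
3. K is the midpoint of WP ⇒ K = (1/4, 1/4)
through J parallel to PK: direction (-1/4, -1/4); meets KT at C = (15/16, -1/16)
C = K + t·(T−K) with t = 5/4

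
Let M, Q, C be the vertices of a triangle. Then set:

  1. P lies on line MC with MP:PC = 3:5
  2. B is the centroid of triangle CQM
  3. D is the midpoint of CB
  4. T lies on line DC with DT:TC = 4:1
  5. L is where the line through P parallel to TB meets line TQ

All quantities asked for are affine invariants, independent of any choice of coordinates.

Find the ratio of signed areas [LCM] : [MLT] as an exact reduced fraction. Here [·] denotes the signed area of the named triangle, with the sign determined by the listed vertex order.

Set M = (0, 0), Q = (1, 0), C = (0, 1); any affine frame gives the same invariant.
1. P lies on line MC with MP:PC = 3:5 ⇒ P = (0, 3/8)
2. B is the centroid of triangle CQM ⇒ B = (1/3, 1/3)
3. D is the midpoint of CB ⇒ D = (1/6, 2/3)
4. T lies on line DC with DT:TC = 4:1 ⇒ T = (1/30, 14/15)
5. L is where the line through P parallel to TB meets line TQ ⇒ L = (-137/240, 91/60)
2·[LCM] = -137/240, 2·[MLT] = -7/12
[LCM]:[MLT] = -137/240:-7/12 = 137/140

[LCM]:[MLT] = 137/140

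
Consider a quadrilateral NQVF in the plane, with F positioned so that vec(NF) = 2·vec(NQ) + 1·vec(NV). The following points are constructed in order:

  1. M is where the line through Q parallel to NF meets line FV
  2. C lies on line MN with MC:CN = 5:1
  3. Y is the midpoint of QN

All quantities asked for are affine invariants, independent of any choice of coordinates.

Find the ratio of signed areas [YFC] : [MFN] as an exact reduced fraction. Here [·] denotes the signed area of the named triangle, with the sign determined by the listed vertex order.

Choose coordinates N = (0, 0), Q = (1, 0), V = (0, 1), F = (2, 1).
1. M is where the line through Q parallel to NF meets line FV ⇒ M = (3, 1)
2. C lies on line MN with MC:CN = 5:1 ⇒ C = (1/2, 1/6)
3. Y is the midpoint of QN ⇒ Y = (1/2, 0)
2·[YFC] = 1/4, 2·[MFN] = 1
[YFC]:[MFN] = 1/4:1 = 1/4

[YFC]:[MFN] = 1/4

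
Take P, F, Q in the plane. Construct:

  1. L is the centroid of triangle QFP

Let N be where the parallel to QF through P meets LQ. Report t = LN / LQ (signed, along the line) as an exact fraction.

Choose coordinates P = (0, 0), F = (1, 0), Q = (0, 1).
1. L is the centroid of triangle QFP ⇒ L = (1/3, 1/3)
through P parallel to QF: direction (1, -1); meets LQ at N = (1, -1)
N = L + t·(Q−L) with t = -2

t = -2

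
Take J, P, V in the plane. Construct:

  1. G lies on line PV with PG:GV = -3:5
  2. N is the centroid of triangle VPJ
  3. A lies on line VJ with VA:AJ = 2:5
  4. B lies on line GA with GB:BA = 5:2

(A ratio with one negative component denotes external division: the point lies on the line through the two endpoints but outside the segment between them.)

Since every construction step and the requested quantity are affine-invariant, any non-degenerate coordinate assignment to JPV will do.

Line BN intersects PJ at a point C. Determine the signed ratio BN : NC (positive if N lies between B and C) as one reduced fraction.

Assign J = (0, 0), P = (1, 0), V = (0, 1) — the answer is frame-independent, so this choice is without loss of generality.
1. G lies on line PV with PG:GV = -3:5 ⇒ G = (5/2, -3/2)
2. N is the centroid of triangle VPJ ⇒ N = (1/3, 1/3)
3. A lies on line VJ with VA:AJ = 2:5 ⇒ A = (0, 5/7)
4. B lies on line GA with GB:BA = 5:2 ⇒ B = (5/7, 4/49)
line BN meets PJ at C = (31/37, 0)
N = B + t·(C−B) with t = -37/12, so BN:NC = -37/12:49/12

BN:NC = -37/49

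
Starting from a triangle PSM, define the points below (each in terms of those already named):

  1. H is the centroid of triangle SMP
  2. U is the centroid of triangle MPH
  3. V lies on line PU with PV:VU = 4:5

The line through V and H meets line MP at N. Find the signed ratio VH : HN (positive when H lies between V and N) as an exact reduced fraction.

Work in coordinates with P = (0, 0), S = (1, 0), M = (0, 1).
1. H is the centroid of triangle SMP ⇒ H = (1/3, 1/3)
2. U is the centroid of triangle MPH ⇒ U = (1/9, 4/9)
3. V lies on line PU with PV:VU = 4:5 ⇒ V = (4/81, 16/81)
line VH meets MP at N = (0, 4/23)
H = V + t·(N−V) with t = -23/4, so VH:HN = -23/4:27/4

VH:HN = -23/27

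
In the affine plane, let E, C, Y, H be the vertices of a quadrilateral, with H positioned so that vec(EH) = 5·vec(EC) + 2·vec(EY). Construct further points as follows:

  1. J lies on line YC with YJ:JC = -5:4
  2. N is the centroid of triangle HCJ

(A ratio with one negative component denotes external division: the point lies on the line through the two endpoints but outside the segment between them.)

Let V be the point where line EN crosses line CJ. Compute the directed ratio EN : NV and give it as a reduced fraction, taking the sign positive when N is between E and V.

EN:NV = -3/2

Assign E = (0, 0), C = (1, 0), Y = (0, 1), H = (5, 2) — the answer is frame-independent, so this choice is without loss of generality.
1. J lies on line YC with YJ:JC = -5:4 ⇒ J = (5, -4)
2. N is the centroid of triangle HCJ ⇒ N = (11/3, -2/3)
line EN meets CJ at V = (11/9, -2/9)
N = E + t·(V−E) with t = 3, so EN:NV = 3:-2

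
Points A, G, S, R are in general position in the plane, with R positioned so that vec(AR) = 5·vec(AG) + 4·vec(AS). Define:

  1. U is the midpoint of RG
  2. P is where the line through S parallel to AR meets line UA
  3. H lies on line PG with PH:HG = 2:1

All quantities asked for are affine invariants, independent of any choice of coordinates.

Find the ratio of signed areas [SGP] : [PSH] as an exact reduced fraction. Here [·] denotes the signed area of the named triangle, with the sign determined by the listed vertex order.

[SGP]:[PSH] = 3/2

Work in coordinates with A = (0, 0), G = (1, 0), S = (0, 1), R = (5, 4).
1. U is the midpoint of RG ⇒ U = (3, 2)
2. P is where the line through S parallel to AR meets line UA ⇒ P = (-15/2, -5)
3. H lies on line PG with PH:HG = 2:1 ⇒ H = (-11/6, -5/3)
2·[SGP] = -27/2, 2·[PSH] = -9
[SGP]:[PSH] = -27/2:-9 = 3/2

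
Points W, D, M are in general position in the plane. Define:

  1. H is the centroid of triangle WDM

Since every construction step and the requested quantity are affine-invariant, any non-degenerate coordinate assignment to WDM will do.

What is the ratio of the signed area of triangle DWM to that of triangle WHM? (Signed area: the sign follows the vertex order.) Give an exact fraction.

Assign W = (0, 0), D = (1, 0), M = (0, 1) — the answer is frame-independent, so this choice is without loss of generality.
1. H is the centroid of triangle WDM ⇒ H = (1/3, 1/3)
2·[DWM] = -1, 2·[WHM] = 1/3
[DWM]:[WHM] = -1:1/3 = -3

[DWM]:[WHM] = -3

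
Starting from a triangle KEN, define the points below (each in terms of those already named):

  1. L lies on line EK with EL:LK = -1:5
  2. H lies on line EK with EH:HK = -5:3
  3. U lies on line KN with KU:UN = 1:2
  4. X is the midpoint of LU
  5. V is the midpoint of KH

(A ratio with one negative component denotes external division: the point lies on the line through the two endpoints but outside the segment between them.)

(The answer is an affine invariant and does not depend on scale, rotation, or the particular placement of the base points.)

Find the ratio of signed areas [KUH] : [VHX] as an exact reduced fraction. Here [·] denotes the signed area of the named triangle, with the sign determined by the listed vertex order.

[KUH]:[VHX] = -4

Choose coordinates K = (0, 0), E = (1, 0), N = (0, 1).
1. L lies on line EK with EL:LK = -1:5 ⇒ L = (5/4, 0)
2. H lies on line EK with EH:HK = -5:3 ⇒ H = (-3/2, 0)
3. U lies on line KN with KU:UN = 1:2 ⇒ U = (0, 1/3)
4. X is the midpoint of LU ⇒ X = (5/8, 1/6)
5. V is the midpoint of KH ⇒ V = (-3/4, 0)
2·[KUH] = 1/2, 2·[VHX] = -1/8
[KUH]:[VHX] = 1/2:-1/8 = -4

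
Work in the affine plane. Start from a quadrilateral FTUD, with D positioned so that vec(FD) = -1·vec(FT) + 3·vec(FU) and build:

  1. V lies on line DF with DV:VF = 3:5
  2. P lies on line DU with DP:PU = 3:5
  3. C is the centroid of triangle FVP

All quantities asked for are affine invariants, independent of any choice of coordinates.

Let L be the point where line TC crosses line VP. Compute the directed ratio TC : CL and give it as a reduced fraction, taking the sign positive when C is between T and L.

Work in coordinates with F = (0, 0), T = (1, 0), U = (0, 1), D = (-1, 3).
1. V lies on line DF with DV:VF = 3:5 ⇒ V = (-5/8, 15/8)
2. P lies on line DU with DP:PU = 3:5 ⇒ P = (-5/8, 9/4)
3. C is the centroid of triangle FVP ⇒ C = (-5/12, 11/8)
line TC meets VP at L = (-5/8, 429/272)
C = T + t·(L−T) with t = 34/39, so TC:CL = 34/39:5/39

TC:CL = 34/5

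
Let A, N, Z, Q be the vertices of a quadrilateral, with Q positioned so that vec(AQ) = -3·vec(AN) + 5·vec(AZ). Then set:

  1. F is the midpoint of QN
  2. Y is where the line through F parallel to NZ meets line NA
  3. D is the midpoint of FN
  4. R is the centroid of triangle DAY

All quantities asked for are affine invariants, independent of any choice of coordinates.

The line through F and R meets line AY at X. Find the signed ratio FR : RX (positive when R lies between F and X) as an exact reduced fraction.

FR:RX = 5

Assign A = (0, 0), N = (1, 0), Z = (0, 1), Q = (-3, 5) — the answer is frame-independent, so this choice is without loss of generality.
1. F is the midpoint of QN ⇒ F = (-1, 5/2)
2. Y is where the line through F parallel to NZ meets line NA ⇒ Y = (3/2, 0)
3. D is the midpoint of FN ⇒ D = (0, 5/4)
4. R is the centroid of triangle DAY ⇒ R = (1/2, 5/12)
line FR meets AY at X = (4/5, 0)
R = F + t·(X−F) with t = 5/6, so FR:RX = 5/6:1/6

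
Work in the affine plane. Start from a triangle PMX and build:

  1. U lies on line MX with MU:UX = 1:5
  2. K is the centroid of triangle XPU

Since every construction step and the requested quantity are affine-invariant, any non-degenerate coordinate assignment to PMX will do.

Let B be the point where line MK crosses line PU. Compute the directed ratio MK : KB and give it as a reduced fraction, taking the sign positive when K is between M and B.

MK:KB = -8/5

Assign P = (0, 0), M = (1, 0), X = (0, 1) — the answer is frame-independent, so this choice is without loss of generality.
1. U lies on line MX with MU:UX = 1:5 ⇒ U = (5/6, 1/6)
2. K is the centroid of triangle XPU ⇒ K = (5/18, 7/18)
line MK meets PU at B = (35/48, 7/48)
K = M + t·(B−M) with t = 8/3, so MK:KB = 8/3:-5/3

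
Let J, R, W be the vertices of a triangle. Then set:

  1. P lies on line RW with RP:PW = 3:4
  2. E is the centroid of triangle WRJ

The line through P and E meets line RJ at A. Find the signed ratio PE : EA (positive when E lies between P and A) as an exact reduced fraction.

PE:EA = 2/7

Work in coordinates with J = (0, 0), R = (1, 0), W = (0, 1).
1. P lies on line RW with RP:PW = 3:4 ⇒ P = (4/7, 3/7)
2. E is the centroid of triangle WRJ ⇒ E = (1/3, 1/3)
line PE meets RJ at A = (-1/2, 0)
E = P + t·(A−P) with t = 2/9, so PE:EA = 2/9:7/9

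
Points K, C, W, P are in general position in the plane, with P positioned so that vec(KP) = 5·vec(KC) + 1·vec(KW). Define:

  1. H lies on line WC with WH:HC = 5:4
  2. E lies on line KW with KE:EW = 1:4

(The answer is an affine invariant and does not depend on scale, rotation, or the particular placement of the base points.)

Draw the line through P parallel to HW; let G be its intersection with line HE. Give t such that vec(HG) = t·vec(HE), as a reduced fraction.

t = -25/4

Work in coordinates with K = (0, 0), C = (1, 0), W = (0, 1), P = (5, 1).
1. H lies on line WC with WH:HC = 5:4 ⇒ H = (5/9, 4/9)
2. E lies on line KW with KE:EW = 1:4 ⇒ E = (0, 1/5)
through P parallel to HW: direction (-5/9, 5/9); meets HE at G = (145/36, 71/36)
G = H + t·(E−H) with t = -25/4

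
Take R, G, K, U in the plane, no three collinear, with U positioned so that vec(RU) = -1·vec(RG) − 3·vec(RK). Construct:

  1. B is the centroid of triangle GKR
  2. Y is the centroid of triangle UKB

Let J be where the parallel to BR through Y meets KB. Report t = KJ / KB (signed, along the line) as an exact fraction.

Set R = (0, 0), G = (1, 0), K = (0, 1), U = (-1, -3); any affine frame gives the same invariant.
1. B is the centroid of triangle GKR ⇒ B = (1/3, 1/3)
2. Y is the centroid of triangle UKB ⇒ Y = (-2/9, -5/9)
through Y parallel to BR: direction (-1/3, -1/3); meets KB at J = (4/9, 1/9)
J = K + t·(B−K) with t = 4/3

t = 4/3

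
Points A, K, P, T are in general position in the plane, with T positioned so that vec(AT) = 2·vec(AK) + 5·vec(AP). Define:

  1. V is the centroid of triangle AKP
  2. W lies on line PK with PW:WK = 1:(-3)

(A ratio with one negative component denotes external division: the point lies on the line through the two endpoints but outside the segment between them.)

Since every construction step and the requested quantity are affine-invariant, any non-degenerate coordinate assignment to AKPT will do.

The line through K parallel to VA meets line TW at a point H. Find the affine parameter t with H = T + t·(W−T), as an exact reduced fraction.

t = 4

Choose coordinates A = (0, 0), K = (1, 0), P = (0, 1), T = (2, 5).
1. V is the centroid of triangle AKP ⇒ V = (1/3, 1/3)
2. W lies on line PK with PW:WK = 1:(-3) ⇒ W = (-1/2, 3/2)
through K parallel to VA: direction (-1/3, -1/3); meets TW at H = (-8, -9)
H = T + t·(W−T) with t = 4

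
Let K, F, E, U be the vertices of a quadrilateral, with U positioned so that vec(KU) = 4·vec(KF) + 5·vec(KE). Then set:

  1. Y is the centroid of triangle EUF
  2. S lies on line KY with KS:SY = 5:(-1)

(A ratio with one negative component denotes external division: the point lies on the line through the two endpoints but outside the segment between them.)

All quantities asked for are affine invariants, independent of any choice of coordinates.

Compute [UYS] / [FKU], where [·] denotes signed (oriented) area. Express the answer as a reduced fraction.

[UYS]:[FKU] = -1/60

Set K = (0, 0), F = (1, 0), E = (0, 1), U = (4, 5); any affine frame gives the same invariant.
1. Y is the centroid of triangle EUF ⇒ Y = (5/3, 2)
2. S lies on line KY with KS:SY = 5:(-1) ⇒ S = (25/12, 5/2)
2·[UYS] = 1/12, 2·[FKU] = -5
[UYS]:[FKU] = 1/12:-5 = -1/60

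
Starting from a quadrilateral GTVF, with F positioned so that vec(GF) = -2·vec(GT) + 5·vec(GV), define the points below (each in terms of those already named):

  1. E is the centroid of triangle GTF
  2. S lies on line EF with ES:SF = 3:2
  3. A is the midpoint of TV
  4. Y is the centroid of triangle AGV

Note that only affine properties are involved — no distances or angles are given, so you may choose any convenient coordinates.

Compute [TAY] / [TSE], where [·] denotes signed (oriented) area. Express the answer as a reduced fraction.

Set G = (0, 0), T = (1, 0), V = (0, 1), F = (-2, 5); any affine frame gives the same invariant.
1. E is the centroid of triangle GTF ⇒ E = (-1/3, 5/3)
2. S lies on line EF with ES:SF = 3:2 ⇒ S = (-4/3, 11/3)
3. A is the midpoint of TV ⇒ A = (1/2, 1/2)
4. Y is the centroid of triangle AGV ⇒ Y = (1/6, 1/2)
2·[TAY] = 1/6, 2·[TSE] = 1
[TAY]:[TSE] = 1/6:1 = 1/6

[TAY]:[TSE] = 1/6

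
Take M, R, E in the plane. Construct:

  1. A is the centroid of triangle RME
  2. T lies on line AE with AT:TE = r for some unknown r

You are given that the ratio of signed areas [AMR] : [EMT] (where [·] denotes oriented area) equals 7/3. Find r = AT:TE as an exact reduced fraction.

Work in coordinates with M = (0, 0), R = (1, 0), E = (0, 1).
1. A is the centroid of triangle RME ⇒ A = (1/3, 1/3)
2. With AT:TE = r, write λ = r/(r+1) so T = A + λ·(E−A); T is affine-linear in λ
Every point depending on T is an affine combination of T and λ-independent points, so each such coordinate is linear in λ; the λ² term in each signed area is a multiple of (E−A)×(E−A) = 0, so 2·[AMR] and 2·[EMT] are each linear in λ. Evaluating at λ=0 and λ=1:
  2·[AMR] = 1/3,   2·[EMT] = -1/3·λ + 1/3
So [AMR]:[EMT] = (1/3) / (-1/3·λ + 1/3). Setting this equal to 7/3:
  1/3 = 7/3·(-1/3·λ + 1/3)  ⇒  λ = 4/7
Then r = λ/(1−λ) = (4/7)/(3/7) = 4/3. Check: with r = 4/3, T = (1/7, 5/7) and [AMR]:[EMT] = 7/3 as required.

r = 4/3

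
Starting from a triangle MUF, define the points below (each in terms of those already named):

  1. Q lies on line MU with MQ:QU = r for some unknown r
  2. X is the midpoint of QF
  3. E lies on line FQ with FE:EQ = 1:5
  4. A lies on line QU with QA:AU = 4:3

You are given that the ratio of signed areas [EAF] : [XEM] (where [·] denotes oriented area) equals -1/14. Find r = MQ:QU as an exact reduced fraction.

Choose coordinates M = (0, 0), U = (1, 0), F = (0, 1).
1. With MQ:QU = r, write λ = r/(r+1) so Q = M + λ·(U−M); Q is affine-linear in λ
2. X is the midpoint of QF ⇒ X is an affine combination of earlier points and hence also affine-linear in λ
3. E lies on line FQ with FE:EQ = 1:5 ⇒ E is an affine combination of earlier points and hence also affine-linear in λ
4. A lies on line QU with QA:AU = 4:3 ⇒ A is an affine combination of earlier points and hence also affine-linear in λ
Every point depending on Q is an affine combination of Q and λ-independent points, so each such coordinate is linear in λ; the λ² term in each signed area is a multiple of (U−M)×(U−M) = 0, so 2·[EAF] and 2·[XEM] are each linear in λ. Evaluating at λ=0 and λ=1:
  2·[EAF] = -2/21·λ + 2/21,   2·[XEM] = 1/3·λ
So [EAF]:[XEM] = (-2/21·λ + 2/21) / (1/3·λ). Setting this equal to -1/14:
  -2/21·λ + 2/21 = -1/14·(1/3·λ)  ⇒  λ = 4/3
Then r = λ/(1−λ) = (4/3)/(-1/3) = -4. Check: with r = -4, Q = (4/3, 0) and [EAF]:[XEM] = -1/14 as required.

r = -4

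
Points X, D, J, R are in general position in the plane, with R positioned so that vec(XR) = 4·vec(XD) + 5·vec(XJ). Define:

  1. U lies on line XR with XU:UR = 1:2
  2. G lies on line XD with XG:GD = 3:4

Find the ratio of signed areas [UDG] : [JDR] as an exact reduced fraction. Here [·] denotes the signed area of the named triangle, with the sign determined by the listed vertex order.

Choose coordinates X = (0, 0), D = (1, 0), J = (0, 1), R = (4, 5).
1. U lies on line XR with XU:UR = 1:2 ⇒ U = (4/3, 5/3)
2. G lies on line XD with XG:GD = 3:4 ⇒ G = (3/7, 0)
2·[UDG] = -20/21, 2·[JDR] = 8
[UDG]:[JDR] = -20/21:8 = -5/42

[UDG]:[JDR] = -5/42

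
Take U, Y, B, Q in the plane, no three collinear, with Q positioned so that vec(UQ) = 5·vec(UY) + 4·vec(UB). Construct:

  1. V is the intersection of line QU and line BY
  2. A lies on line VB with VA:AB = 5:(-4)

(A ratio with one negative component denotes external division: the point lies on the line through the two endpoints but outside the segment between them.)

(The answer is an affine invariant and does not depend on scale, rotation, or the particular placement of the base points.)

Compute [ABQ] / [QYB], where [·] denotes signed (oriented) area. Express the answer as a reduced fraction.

Work in coordinates with U = (0, 0), Y = (1, 0), B = (0, 1), Q = (5, 4).
1. V is the intersection of line QU and line BY ⇒ V = (5/9, 4/9)
2. A lies on line VB with VA:AB = 5:(-4) ⇒ A = (-20/9, 29/9)
2·[ABQ] = 160/9, 2·[QYB] = -8
[ABQ]:[QYB] = 160/9:-8 = -20/9

[ABQ]:[QYB] = -20/9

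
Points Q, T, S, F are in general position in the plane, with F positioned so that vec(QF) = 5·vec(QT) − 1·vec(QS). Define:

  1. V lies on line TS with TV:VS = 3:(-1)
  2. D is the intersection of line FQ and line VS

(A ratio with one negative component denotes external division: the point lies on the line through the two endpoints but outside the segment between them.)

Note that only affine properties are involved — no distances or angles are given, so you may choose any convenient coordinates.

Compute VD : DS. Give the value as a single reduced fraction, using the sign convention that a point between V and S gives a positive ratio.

VD:DS = -7/5

Work in coordinates with Q = (0, 0), T = (1, 0), S = (0, 1), F = (5, -1).
1. V lies on line TS with TV:VS = 3:(-1) ⇒ V = (-1/2, 3/2)
2. D is the intersection of line FQ and line VS ⇒ D = (5/4, -1/4)
D = V + t·(S−V) with t = 7/2, so VD:DS = t:(1−t) = 7/2:-5/2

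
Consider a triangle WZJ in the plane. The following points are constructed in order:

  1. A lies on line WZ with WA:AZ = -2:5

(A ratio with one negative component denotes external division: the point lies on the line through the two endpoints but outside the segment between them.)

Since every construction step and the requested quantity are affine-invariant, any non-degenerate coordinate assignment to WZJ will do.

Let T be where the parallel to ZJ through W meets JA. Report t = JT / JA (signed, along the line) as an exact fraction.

t = 3/5

Choose coordinates W = (0, 0), Z = (1, 0), J = (0, 1).
1. A lies on line WZ with WA:AZ = -2:5 ⇒ A = (-2/3, 0)
through W parallel to ZJ: direction (-1, 1); meets JA at T = (-2/5, 2/5)
T = J + t·(A−J) with t = 3/5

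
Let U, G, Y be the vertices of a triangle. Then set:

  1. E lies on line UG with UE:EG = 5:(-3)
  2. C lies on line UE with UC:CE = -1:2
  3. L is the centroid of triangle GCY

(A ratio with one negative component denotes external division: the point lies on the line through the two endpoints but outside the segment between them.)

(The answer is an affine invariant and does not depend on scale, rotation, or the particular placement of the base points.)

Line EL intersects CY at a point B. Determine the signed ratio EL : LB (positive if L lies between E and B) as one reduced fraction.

EL:LB = 23/7

Choose coordinates U = (0, 0), G = (1, 0), Y = (0, 1).
1. E lies on line UG with UE:EG = 5:(-3) ⇒ E = (5/2, 0)
2. C lies on line UE with UC:CE = -1:2 ⇒ C = (-5/2, 0)
3. L is the centroid of triangle GCY ⇒ L = (-1/2, 1/3)
line EL meets CY at B = (-65/46, 10/23)
L = E + t·(B−E) with t = 23/30, so EL:LB = 23/30:7/30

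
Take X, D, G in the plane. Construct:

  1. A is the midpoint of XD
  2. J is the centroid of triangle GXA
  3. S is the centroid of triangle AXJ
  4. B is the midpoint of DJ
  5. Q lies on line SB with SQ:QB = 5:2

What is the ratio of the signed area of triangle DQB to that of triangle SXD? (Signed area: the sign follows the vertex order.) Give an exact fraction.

[DQB]:[SXD] = -3/14

Choose coordinates X = (0, 0), D = (1, 0), G = (0, 1).
1. A is the midpoint of XD ⇒ A = (1/2, 0)
2. J is the centroid of triangle GXA ⇒ J = (1/6, 1/3)
3. S is the centroid of triangle AXJ ⇒ S = (2/9, 1/9)
4. B is the midpoint of DJ ⇒ B = (7/12, 1/6)
5. Q lies on line SB with SQ:QB = 5:2 ⇒ Q = (121/252, 19/126)
2·[DQB] = -1/42, 2·[SXD] = 1/9
[DQB]:[SXD] = -1/42:1/9 = -3/14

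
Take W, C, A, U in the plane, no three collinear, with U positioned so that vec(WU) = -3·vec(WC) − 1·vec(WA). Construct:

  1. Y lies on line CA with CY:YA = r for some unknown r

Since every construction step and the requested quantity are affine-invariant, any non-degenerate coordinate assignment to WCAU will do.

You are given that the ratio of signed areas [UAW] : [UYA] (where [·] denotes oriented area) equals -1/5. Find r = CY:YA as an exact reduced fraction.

Work in coordinates with W = (0, 0), C = (1, 0), A = (0, 1), U = (-3, -1).
1. With CY:YA = r, write λ = r/(r+1) so Y = C + λ·(A−C); Y is affine-linear in λ
Every point depending on Y is an affine combination of Y and λ-independent points, so each such coordinate is linear in λ; the λ² term in each signed area is a multiple of (A−C)×(A−C) = 0, so 2·[UAW] and 2·[UYA] are each linear in λ. Evaluating at λ=0 and λ=1:
  2·[UAW] = -3,   2·[UYA] = -5·λ + 5
So [UAW]:[UYA] = (-3) / (-5·λ + 5). Setting this equal to -1/5:
  -3 = -1/5·(-5·λ + 5)  ⇒  λ = -2
Then r = λ/(1−λ) = (-2)/(3) = -2/3. Check: with r = -2/3, Y = (3, -2) and [UAW]:[UYA] = -1/5 as required.

r = -2/3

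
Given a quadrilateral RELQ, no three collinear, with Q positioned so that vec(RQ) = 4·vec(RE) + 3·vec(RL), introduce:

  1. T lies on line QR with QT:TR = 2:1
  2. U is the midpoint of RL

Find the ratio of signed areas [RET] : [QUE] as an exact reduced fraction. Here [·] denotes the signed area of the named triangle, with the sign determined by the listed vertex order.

[RET]:[QUE] = 2/9

Assign R = (0, 0), E = (1, 0), L = (0, 1), Q = (4, 3) — the answer is frame-independent, so this choice is without loss of generality.
1. T lies on line QR with QT:TR = 2:1 ⇒ T = (4/3, 1)
2. U is the midpoint of RL ⇒ U = (0, 1/2)
2·[RET] = 1, 2·[QUE] = 9/2
[RET]:[QUE] = 1:9/2 = 2/9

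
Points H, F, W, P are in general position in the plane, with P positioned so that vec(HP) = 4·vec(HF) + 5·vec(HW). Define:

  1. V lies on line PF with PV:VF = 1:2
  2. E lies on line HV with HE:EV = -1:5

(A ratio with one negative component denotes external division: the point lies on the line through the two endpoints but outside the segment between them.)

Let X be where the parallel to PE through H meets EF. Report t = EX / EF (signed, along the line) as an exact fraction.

Work in coordinates with H = (0, 0), F = (1, 0), W = (0, 1), P = (4, 5).
1. V lies on line PF with PV:VF = 1:2 ⇒ V = (3, 10/3)
2. E lies on line HV with HE:EV = -1:5 ⇒ E = (-3/4, -5/6)
through H parallel to PE: direction (-19/4, -35/6); meets EF at X = (-19/30, -7/9)
X = E + t·(F−E) with t = 1/15

t = 1/15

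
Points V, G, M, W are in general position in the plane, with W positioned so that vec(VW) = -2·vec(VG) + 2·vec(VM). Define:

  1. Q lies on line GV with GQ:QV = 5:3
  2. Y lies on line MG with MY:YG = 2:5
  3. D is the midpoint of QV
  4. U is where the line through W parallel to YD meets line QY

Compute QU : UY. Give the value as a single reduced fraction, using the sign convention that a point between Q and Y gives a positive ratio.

QU:UY = -212/197

Set V = (0, 0), G = (1, 0), M = (0, 1), W = (-2, 2); any affine frame gives the same invariant.
1. Q lies on line GV with GQ:QV = 5:3 ⇒ Q = (3/8, 0)
2. Y lies on line MG with MY:YG = 2:5 ⇒ Y = (2/7, 5/7)
3. D is the midpoint of QV ⇒ D = (3/16, 0)
4. U is where the line through W parallel to YD meets line QY ⇒ U = (-149/168, 212/21)
U = Q + t·(Y−Q) with t = 212/15, so QU:UY = t:(1−t) = 212/15:-197/15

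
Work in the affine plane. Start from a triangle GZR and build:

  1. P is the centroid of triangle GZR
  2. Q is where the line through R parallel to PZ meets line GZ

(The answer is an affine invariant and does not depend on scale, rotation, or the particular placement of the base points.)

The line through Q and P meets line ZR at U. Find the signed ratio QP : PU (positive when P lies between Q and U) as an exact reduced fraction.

Choose coordinates G = (0, 0), Z = (1, 0), R = (0, 1).
1. P is the centroid of triangle GZR ⇒ P = (1/3, 1/3)
2. Q is where the line through R parallel to PZ meets line GZ ⇒ Q = (2, 0)
line QP meets ZR at U = (3/4, 1/4)
P = Q + t·(U−Q) with t = 4/3, so QP:PU = 4/3:-1/3

QP:PU = -4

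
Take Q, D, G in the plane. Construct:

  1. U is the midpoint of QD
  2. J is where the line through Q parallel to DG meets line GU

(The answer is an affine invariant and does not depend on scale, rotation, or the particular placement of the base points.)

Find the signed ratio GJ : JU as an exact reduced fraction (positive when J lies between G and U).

GJ:JU = -2

Choose coordinates Q = (0, 0), D = (1, 0), G = (0, 1).
1. U is the midpoint of QD ⇒ U = (1/2, 0)
2. J is where the line through Q parallel to DG meets line GU ⇒ J = (1, -1)
J = G + t·(U−G) with t = 2, so GJ:JU = t:(1−t) = 2:-1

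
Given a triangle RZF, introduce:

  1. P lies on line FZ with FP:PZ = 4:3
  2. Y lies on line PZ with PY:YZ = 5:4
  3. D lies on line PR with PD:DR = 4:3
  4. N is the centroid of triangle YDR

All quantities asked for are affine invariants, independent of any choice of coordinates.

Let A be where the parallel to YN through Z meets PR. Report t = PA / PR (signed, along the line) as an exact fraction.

Assign R = (0, 0), Z = (1, 0), F = (0, 1) — the answer is frame-independent, so this choice is without loss of generality.
1. P lies on line FZ with FP:PZ = 4:3 ⇒ P = (4/7, 3/7)
2. Y lies on line PZ with PY:YZ = 5:4 ⇒ Y = (17/21, 4/21)
3. D lies on line PR with PD:DR = 4:3 ⇒ D = (12/49, 9/49)
4. N is the centroid of triangle YDR ⇒ N = (155/441, 55/441)
through Z parallel to YN: direction (-202/441, -29/441); meets PR at A = (-58/245, -87/490)
A = P + t·(R−P) with t = 99/70

t = 99/70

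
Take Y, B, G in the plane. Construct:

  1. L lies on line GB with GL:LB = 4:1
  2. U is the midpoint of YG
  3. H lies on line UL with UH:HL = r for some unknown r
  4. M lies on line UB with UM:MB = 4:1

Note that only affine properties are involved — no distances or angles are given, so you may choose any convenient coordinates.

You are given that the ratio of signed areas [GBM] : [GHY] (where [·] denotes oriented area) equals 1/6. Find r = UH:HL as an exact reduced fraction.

r = 3

Assign Y = (0, 0), B = (1, 0), G = (0, 1) — the answer is frame-independent, so this choice is without loss of generality.
1. L lies on line GB with GL:LB = 4:1 ⇒ L = (4/5, 1/5)
2. U is the midpoint of YG ⇒ U = (0, 1/2)
3. With UH:HL = r, write λ = r/(r+1) so H = U + λ·(L−U); H is affine-linear in λ
4. M lies on line UB with UM:MB = 4:1 ⇒ M = (4/5, 1/10)
Every point depending on H is an affine combination of H and λ-independent points, so each such coordinate is linear in λ; the λ² term in each signed area is a multiple of (L−U)×(L−U) = 0, so 2·[GBM] and 2·[GHY] are each linear in λ. Evaluating at λ=0 and λ=1:
  2·[GBM] = -1/10,   2·[GHY] = -4/5·λ
So [GBM]:[GHY] = (-1/10) / (-4/5·λ). Setting this equal to 1/6:
  -1/10 = 1/6·(-4/5·λ)  ⇒  λ = 3/4
Then r = λ/(1−λ) = (3/4)/(1/4) = 3. Check: with r = 3, H = (3/5, 11/40) and [GBM]:[GHY] = 1/6 as required.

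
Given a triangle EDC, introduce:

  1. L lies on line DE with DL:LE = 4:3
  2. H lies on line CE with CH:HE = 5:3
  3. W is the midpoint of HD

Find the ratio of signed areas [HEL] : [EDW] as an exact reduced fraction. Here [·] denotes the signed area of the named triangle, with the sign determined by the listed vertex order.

[HEL]:[EDW] = 6/7

Work in coordinates with E = (0, 0), D = (1, 0), C = (0, 1).
1. L lies on line DE with DL:LE = 4:3 ⇒ L = (3/7, 0)
2. H lies on line CE with CH:HE = 5:3 ⇒ H = (0, 3/8)
3. W is the midpoint of HD ⇒ W = (1/2, 3/16)
2·[HEL] = 9/56, 2·[EDW] = 3/16
[HEL]:[EDW] = 9/56:3/16 = 6/7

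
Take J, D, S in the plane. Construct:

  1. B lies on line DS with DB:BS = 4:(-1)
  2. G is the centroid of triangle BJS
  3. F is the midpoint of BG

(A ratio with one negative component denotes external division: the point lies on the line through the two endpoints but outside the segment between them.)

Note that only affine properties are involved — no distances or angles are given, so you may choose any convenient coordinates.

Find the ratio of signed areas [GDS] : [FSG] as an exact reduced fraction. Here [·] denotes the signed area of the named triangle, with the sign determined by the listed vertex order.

Set J = (0, 0), D = (1, 0), S = (0, 1); any affine frame gives the same invariant.
1. B lies on line DS with DB:BS = 4:(-1) ⇒ B = (-1/3, 4/3)
2. G is the centroid of triangle BJS ⇒ G = (-1/9, 7/9)
3. F is the midpoint of BG ⇒ F = (-2/9, 19/18)
2·[GDS] = 1/3, 2·[FSG] = -1/18
[GDS]:[FSG] = 1/3:-1/18 = -6

[GDS]:[FSG] = -6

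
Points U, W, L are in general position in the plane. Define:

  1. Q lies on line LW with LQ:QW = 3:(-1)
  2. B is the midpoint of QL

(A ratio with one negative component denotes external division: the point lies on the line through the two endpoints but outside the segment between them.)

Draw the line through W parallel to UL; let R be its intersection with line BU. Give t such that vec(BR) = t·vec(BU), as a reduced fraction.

Choose coordinates U = (0, 0), W = (1, 0), L = (0, 1).
1. Q lies on line LW with LQ:QW = 3:(-1) ⇒ Q = (3/2, -1/2)
2. B is the midpoint of QL ⇒ B = (3/4, 1/4)
through W parallel to UL: direction (0, 1); meets BU at R = (1, 1/3)
R = B + t·(U−B) with t = -1/3

t = -1/3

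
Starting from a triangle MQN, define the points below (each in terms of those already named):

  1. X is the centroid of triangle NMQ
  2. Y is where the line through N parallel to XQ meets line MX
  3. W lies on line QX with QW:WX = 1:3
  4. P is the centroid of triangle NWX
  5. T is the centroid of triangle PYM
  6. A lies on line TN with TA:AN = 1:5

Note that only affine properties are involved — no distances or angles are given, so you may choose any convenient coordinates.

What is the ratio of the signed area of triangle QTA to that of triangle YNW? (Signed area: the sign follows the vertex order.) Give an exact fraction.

[QTA]:[YNW] = -29/216

Choose coordinates M = (0, 0), Q = (1, 0), N = (0, 1).
1. X is the centroid of triangle NMQ ⇒ X = (1/3, 1/3)
2. Y is where the line through N parallel to XQ meets line MX ⇒ Y = (2/3, 2/3)
3. W lies on line QX with QW:WX = 1:3 ⇒ W = (5/6, 1/12)
4. P is the centroid of triangle NWX ⇒ P = (7/18, 17/36)
5. T is the centroid of triangle PYM ⇒ T = (19/54, 41/108)
6. A lies on line TN with TA:AN = 1:5 ⇒ A = (95/324, 313/648)
2·[QTA] = -29/648, 2·[YNW] = 1/3
[QTA]:[YNW] = -29/648:1/3 = -29/216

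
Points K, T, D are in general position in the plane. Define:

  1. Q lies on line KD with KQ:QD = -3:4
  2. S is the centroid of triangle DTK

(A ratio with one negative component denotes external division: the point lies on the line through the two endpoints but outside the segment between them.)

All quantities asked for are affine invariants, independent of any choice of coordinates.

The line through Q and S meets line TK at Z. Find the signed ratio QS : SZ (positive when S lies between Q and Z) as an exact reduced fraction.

Assign K = (0, 0), T = (1, 0), D = (0, 1) — the answer is frame-independent, so this choice is without loss of generality.
1. Q lies on line KD with KQ:QD = -3:4 ⇒ Q = (0, -3)
2. S is the centroid of triangle DTK ⇒ S = (1/3, 1/3)
line QS meets TK at Z = (3/10, 0)
S = Q + t·(Z−Q) with t = 10/9, so QS:SZ = 10/9:-1/9

QS:SZ = -10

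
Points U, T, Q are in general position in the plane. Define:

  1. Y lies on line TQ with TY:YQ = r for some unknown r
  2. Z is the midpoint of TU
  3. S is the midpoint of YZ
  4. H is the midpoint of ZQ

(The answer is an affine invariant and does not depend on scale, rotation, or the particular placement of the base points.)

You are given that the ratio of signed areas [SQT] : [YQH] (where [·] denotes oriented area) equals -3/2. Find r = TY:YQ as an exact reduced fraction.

Choose coordinates U = (0, 0), T = (1, 0), Q = (0, 1).
1. With TY:YQ = r, write λ = r/(r+1) so Y = T + λ·(Q−T); Y is affine-linear in λ
2. Z is the midpoint of TU ⇒ Z = (1/2, 0)
3. S is the midpoint of YZ ⇒ S is an affine combination of earlier points and hence also affine-linear in λ
4. H is the midpoint of ZQ ⇒ H = (1/4, 1/2)
Every point depending on Y is an affine combination of Y and λ-independent points, so each such coordinate is linear in λ; the λ² term in each signed area is a multiple of (Q−T)×(Q−T) = 0, so 2·[SQT] and 2·[YQH] are each linear in λ. Evaluating at λ=0 and λ=1:
  2·[SQT] = -1/4,   2·[YQH] = -1/4·λ + 1/4
So [SQT]:[YQH] = (-1/4) / (-1/4·λ + 1/4). Setting this equal to -3/2:
  -1/4 = -3/2·(-1/4·λ + 1/4)  ⇒  λ = 1/3
Then r = λ/(1−λ) = (1/3)/(2/3) = 1/2. Check: with r = 1/2, Y = (2/3, 1/3) and [SQT]:[YQH] = -3/2 as required.

r = 1/2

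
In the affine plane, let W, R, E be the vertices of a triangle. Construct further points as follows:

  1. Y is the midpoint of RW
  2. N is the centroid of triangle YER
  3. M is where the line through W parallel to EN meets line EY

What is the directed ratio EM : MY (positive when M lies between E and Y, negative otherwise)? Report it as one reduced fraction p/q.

Work in coordinates with W = (0, 0), R = (1, 0), E = (0, 1).
1. Y is the midpoint of RW ⇒ Y = (1/2, 0)
2. N is the centroid of triangle YER ⇒ N = (1/2, 1/3)
3. M is where the line through W parallel to EN meets line EY ⇒ M = (3/2, -2)
M = E + t·(Y−E) with t = 3, so EM:MY = t:(1−t) = 3:-2

EM:MY = -3/2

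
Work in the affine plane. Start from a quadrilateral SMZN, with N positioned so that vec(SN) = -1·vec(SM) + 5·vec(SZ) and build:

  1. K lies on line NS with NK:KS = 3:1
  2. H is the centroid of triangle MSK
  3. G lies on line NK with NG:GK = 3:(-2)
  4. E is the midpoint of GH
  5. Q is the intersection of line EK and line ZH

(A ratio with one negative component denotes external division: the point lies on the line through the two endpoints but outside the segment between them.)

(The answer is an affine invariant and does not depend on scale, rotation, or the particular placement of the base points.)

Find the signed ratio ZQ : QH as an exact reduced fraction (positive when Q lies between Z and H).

ZQ:QH = -19/30

Set S = (0, 0), M = (1, 0), Z = (0, 1), N = (-1, 5); any affine frame gives the same invariant.
1. K lies on line NS with NK:KS = 3:1 ⇒ K = (-1/4, 5/4)
2. H is the centroid of triangle MSK ⇒ H = (1/4, 5/12)
3. G lies on line NK with NG:GK = 3:(-2) ⇒ G = (5/4, -25/4)
4. E is the midpoint of GH ⇒ E = (3/4, -35/12)
5. Q is the intersection of line EK and line ZH ⇒ Q = (-19/44, 265/132)
Q = Z + t·(H−Z) with t = -19/11, so ZQ:QH = t:(1−t) = -19/11:30/11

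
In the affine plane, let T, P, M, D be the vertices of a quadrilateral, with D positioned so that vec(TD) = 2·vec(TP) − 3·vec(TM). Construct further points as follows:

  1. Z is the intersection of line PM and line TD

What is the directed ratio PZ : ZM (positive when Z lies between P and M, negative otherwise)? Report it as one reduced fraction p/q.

Choose coordinates T = (0, 0), P = (1, 0), M = (0, 1), D = (2, -3).
1. Z is the intersection of line PM and line TD ⇒ Z = (-2, 3)
Z = P + t·(M−P) with t = 3, so PZ:ZM = t:(1−t) = 3:-2

PZ:ZM = -3/2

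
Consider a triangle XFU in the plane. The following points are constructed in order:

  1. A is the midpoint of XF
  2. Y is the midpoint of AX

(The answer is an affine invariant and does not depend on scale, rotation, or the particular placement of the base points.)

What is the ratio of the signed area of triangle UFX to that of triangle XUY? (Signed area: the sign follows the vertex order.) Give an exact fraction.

[UFX]:[XUY] = 4

Set X = (0, 0), F = (1, 0), U = (0, 1); any affine frame gives the same invariant.
1. A is the midpoint of XF ⇒ A = (1/2, 0)
2. Y is the midpoint of AX ⇒ Y = (1/4, 0)
2·[UFX] = -1, 2·[XUY] = -1/4
[UFX]:[XUY] = -1:-1/4 = 4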